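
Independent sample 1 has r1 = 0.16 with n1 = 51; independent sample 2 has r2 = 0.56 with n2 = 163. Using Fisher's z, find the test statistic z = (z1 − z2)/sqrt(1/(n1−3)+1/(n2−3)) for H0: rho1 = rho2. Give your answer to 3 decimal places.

Fisher z-transforms: z1 = atanh(0.16) = 0.161387, z2 = atanh(0.56) = 0.632833; difference d = -0.471446
Var(d) = 1/48 + 1/160 = 0.0208333 + 0.0062500 = 0.0270833
z = d/√Var(d) = -0.471446 / √0.0270833 = -0.471446 / 0.164570 = -2.865

-2.865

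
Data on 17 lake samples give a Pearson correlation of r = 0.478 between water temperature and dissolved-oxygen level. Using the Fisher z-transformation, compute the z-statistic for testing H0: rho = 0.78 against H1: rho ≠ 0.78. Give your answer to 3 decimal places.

z_r = atanh(0.478) = 0.520389,  z_0 = atanh(0.78) = 1.045371
SE = 1/√(n−3) = 1/√14 = 0.267261
z = (z_r − z_0)/SE = (0.520389 − 1.045371) / 0.267261 = -0.524982 / 0.267261 = -1.964

-1.964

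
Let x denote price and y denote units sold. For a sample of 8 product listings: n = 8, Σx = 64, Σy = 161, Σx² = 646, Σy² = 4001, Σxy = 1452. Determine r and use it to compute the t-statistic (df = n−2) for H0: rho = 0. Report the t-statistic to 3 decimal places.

1.466

S_xy = nΣxy − ΣxΣy = 8·1452 − 64·161 = 11616 − 10304 = 1312
S_xx = nΣx² − (Σx)² = 8·646 − 64² = 5168 − 4096 = 1072
S_yy = nΣy² − (Σy)² = 8·4001 − 161² = 32008 − 25921 = 6087
r = S_xy / √(S_xx·S_yy) = 1312 / √(1072·6087) = 1312 / √6525264 = 1312 / 2554.4596 = 0.5136
t = r·√(n−2)/√(1−r²) = 0.5136·√6 / √(1−0.263785) = 1.258058 / 0.858030 = 1.466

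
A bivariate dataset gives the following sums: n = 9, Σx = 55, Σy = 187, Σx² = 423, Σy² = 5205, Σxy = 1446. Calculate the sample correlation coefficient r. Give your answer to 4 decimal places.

Numerator: nΣxy − (Σx)(Σy) = 9·1446 − (55)(187) = 2729
Denominator: √[(nΣx²−(Σx)²)(nΣy²−(Σy)²)]
  nΣx²−(Σx)² = 9·423 − 3025 = 782;  nΣy²−(Σy)² = 9·5205 − 34969 = 11876
  √(782·11876) = √9287032 = 3047.4632
r = 2729 / 3047.4632 = 0.8955

0.8955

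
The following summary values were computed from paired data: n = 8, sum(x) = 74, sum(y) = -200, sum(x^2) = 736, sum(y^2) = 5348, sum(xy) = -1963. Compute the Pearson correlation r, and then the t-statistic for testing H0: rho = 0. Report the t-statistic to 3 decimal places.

-3.856

Numerator: nΣxy − (Σx)(Σy) = 8·(-1963) − (74)(-200) = -904
Denominator: √[(nΣx²−(Σx)²)(nΣy²−(Σy)²)]
  nΣx²−(Σx)² = 8·736 − 5476 = 412;  nΣy²−(Σy)² = 8·5348 − 40000 = 2784
  √(412·2784) = √1147008 = 1070.9846
r = -904 / 1070.9846 = -0.8441
t = r·√(n−2)/√(1−r²) = -0.8441·√6 / √(1−0.712505) = -2.067614 / 0.536186 = -3.856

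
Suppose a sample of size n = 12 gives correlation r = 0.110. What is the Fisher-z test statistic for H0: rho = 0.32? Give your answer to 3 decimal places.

-0.664

z_r = atanh(0.110) = 0.110447,  z_0 = atanh(0.32) = 0.331647
SE = 1/√(n−3) = 1/√9 = 0.333333
z = (z_r − z_0)/SE = (0.110447 − 0.331647) / 0.333333 = -0.221200 / 0.333333 = -0.664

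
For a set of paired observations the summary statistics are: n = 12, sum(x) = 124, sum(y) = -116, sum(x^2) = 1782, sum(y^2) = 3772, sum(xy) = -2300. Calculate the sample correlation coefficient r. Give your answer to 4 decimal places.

Numerator: nΣxy − (Σx)(Σy) = 12·(-2300) − (124)(-116) = -13216
Denominator: √[(nΣx²−(Σx)²)(nΣy²−(Σy)²)]
  nΣx²−(Σx)² = 12·1782 − 15376 = 6008;  nΣy²−(Σy)² = 12·3772 − 13456 = 31808
  √(6008·31808) = √191102464 = 13823.9815
r = -13216 / 13823.9815 = -0.9560

-0.9560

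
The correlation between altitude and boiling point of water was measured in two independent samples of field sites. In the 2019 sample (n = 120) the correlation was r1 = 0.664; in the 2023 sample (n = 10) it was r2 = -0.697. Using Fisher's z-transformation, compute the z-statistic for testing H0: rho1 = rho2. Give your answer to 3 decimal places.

4.270

Fisher z-transforms: z1 = atanh(0.664) = 0.799934, z2 = atanh(-0.697) = -0.861442; difference d = 1.661376
Var(d) = 1/117 + 1/7 = 0.0085470 + 0.1428571 = 0.1514041
z = d/√Var(d) = 1.661376 / √0.1514041 = 1.661376 / 0.389107 = 4.270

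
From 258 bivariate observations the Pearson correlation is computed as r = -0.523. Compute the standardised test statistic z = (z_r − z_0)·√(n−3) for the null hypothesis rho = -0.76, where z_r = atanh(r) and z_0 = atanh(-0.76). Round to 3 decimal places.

Fisher z: atanh(-0.523) = -0.580460, atanh(-0.76) = -0.996215
z = (z_r − z_0)·√(n−3) = (-0.580460 − (-0.996215))·√255 = 0.415755 · 15.968719 = 6.639

6.639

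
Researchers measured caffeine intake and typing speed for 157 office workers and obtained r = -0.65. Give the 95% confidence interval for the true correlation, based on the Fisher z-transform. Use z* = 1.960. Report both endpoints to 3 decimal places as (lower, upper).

Fisher z: z_r = atanh(r) = ½·ln((1+(-0.65))/(1−(-0.65))) = -0.775299
SE(z) = 1/√(n−3) = 1/√154 = 0.080582
95% ⇒ z* = 1.960; margin = 1.960·0.080582 = 0.157941
CI on z-scale: (-0.933240, -0.617358)
Back-transform: tanh(-0.933240) = -0.732101, tanh(-0.617358) = -0.549286

(-0.732, -0.549)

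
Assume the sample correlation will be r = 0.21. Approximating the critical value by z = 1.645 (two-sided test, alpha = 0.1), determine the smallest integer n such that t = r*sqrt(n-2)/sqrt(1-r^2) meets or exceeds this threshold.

61

r√(n−2)/√(1−r²) ≥ 1.645  ⇔  n−2 ≥ (1.645)²·(1−r²)/r²
(1−r²)/r² = (1−0.0441)/0.0441 = 21.6757
n ≥ 2 + 2.706025·21.6757 = 2 + 58.6550 = 60.6550
⌈60.6550⌉ = 61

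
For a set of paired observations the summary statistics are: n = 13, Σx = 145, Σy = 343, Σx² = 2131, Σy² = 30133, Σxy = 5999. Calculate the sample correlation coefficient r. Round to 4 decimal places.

Numerator: nΣxy − (Σx)(Σy) = 13·5999 − (145)(343) = 28252
Denominator: √[(nΣx²−(Σx)²)(nΣy²−(Σy)²)]
  nΣx²−(Σx)² = 13·2131 − 21025 = 6678;  nΣy²−(Σy)² = 13·30133 − 117649 = 274080
  √(6678·274080) = √1830306240 = 42782.0785
r = 28252 / 42782.0785 = 0.6604

0.6604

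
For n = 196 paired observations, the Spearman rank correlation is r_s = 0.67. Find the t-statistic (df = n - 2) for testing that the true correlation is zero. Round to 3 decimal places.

12.571

1 − r_s² = 1 − 0.4489 = 0.5511;  √(1−r_s²) = 0.742361
√(n−2) = √194 = 13.928388
t = r_s·√(n−2)/√(1−r_s²) = 0.67 · 13.928388 / 0.742361 = 12.571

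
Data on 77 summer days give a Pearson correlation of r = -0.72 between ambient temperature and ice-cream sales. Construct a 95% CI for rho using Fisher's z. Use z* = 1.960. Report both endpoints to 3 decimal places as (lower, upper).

z_r = atanh(-0.72) = -0.907645;  SE = 1/√(n−3) = 1/√74 = 0.116248
z-limits: -0.907645 ± 1.960·0.116248 = -0.907645 ± 0.227846 = [-1.135491, -0.679799]
ρ-limits: (tanh -1.135491, tanh -0.679799) = (-0.813, -0.591)

(-0.813, -0.591)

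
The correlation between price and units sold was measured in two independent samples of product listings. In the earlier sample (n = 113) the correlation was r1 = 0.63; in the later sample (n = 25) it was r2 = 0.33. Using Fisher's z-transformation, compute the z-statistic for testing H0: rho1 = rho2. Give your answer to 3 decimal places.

Fisher z-transforms: z1 = atanh(0.63) = 0.741416, z2 = atanh(0.33) = 0.342828; difference d = 0.398588
Var(d) = 1/110 + 1/22 = 0.0090909 + 0.0454545 = 0.0545454
z = d/√Var(d) = 0.398588 / √0.0545454 = 0.398588 / 0.233550 = 1.707

1.707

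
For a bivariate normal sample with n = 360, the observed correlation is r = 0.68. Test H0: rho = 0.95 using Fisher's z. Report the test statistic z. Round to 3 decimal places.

-18.945

Fisher z: atanh(0.68) = 0.829114, atanh(0.95) = 1.831781
z = (z_r − z_0)·√(n−3) = (0.829114 − 1.831781)·√357 = -1.002667 · 18.894444 = -18.945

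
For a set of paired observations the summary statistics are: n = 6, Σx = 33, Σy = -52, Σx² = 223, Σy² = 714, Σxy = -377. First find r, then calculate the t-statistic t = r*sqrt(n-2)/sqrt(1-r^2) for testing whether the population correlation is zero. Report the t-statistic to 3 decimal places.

Numerator: nΣxy − (Σx)(Σy) = 6·(-377) − (33)(-52) = -546
Denominator: √[(nΣx²−(Σx)²)(nΣy²−(Σy)²)]
  nΣx²−(Σx)² = 6·223 − 1089 = 249;  nΣy²−(Σy)² = 6·714 − 2704 = 1580
  √(249·1580) = √393420 = 627.2320
r = -546 / 627.2320 = -0.8705
t = r·√(n−2)/√(1−r²) = -0.8705·√4 / √(1−0.757770) = -1.741000 / 0.492169 = -3.537

-3.537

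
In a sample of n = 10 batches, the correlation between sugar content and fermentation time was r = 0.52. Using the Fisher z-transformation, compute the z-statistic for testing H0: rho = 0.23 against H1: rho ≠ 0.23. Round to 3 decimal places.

0.905

z_r = atanh(0.52) = 0.576340,  z_0 = atanh(0.23) = 0.234189
SE = 1/√(n−3) = 1/√7 = 0.377964
z = (z_r − z_0)/SE = (0.576340 − 0.234189) / 0.377964 = 0.342151 / 0.377964 = 0.905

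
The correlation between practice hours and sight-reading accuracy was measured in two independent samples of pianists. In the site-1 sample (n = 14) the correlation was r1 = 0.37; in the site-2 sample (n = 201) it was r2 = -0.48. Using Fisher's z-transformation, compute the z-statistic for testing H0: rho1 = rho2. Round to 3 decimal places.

2.942

z1 = atanh(0.37) = 0.388423,  z2 = atanh(-0.48) = -0.522984
SE = √(1/(n1−3) + 1/(n2−3)) = √(1/11 + 1/198) = √(0.0909091 + 0.0050505) = √0.0959596 = 0.309773
z = (z1 − z2)/SE = (0.388423 − (-0.522984)) / 0.309773 = 0.911407 / 0.309773 = 2.942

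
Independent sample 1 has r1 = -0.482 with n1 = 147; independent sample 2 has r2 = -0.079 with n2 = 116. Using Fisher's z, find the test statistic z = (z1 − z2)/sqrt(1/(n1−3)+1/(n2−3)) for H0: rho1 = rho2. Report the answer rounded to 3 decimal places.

-3.552

z1 = atanh(-0.482) = -0.525586,  z2 = atanh(-0.079) = -0.079165
SE = √(1/(n1−3) + 1/(n2−3)) = √(1/144 + 1/113) = √(0.0069444 + 0.0088496) = √0.0157940 = 0.125674
z = (z1 − z2)/SE = (-0.525586 − (-0.079165)) / 0.125674 = -0.446421 / 0.125674 = -3.552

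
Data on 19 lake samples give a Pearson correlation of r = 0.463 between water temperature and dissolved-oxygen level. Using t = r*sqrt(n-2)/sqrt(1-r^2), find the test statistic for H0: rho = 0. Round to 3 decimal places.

2.154

t = r·√(n−2) / √(1−r²) with r = 0.463, n = 19
  = 0.463·√17 / √(1 − 0.214369)
  = 0.463·4.123106 / 0.886358
  = 1.908998 / 0.886358 = 2.154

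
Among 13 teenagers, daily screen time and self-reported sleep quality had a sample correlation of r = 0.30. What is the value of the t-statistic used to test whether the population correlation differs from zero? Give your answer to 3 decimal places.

t = r·√(n−2) / √(1−r²) with r = 0.30, n = 13
  = 0.30·√11 / √(1 − 0.0900)
  = 0.30·3.316625 / 0.953939
  = 0.994988 / 0.953939 = 1.043

1.043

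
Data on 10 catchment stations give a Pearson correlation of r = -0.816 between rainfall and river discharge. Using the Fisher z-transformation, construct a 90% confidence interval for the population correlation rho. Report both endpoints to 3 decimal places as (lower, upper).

z_r = atanh(-0.816) = -1.144728;  SE = 1/√(n−3) = 1/√7 = 0.377964
z-limits: -1.144728 ± 1.645·0.377964 = -1.144728 ± 0.621751 = [-1.766479, -0.522977]
ρ-limits: (tanh -1.766479, tanh -0.522977) = (-0.943, -0.480)

(-0.943, -0.480)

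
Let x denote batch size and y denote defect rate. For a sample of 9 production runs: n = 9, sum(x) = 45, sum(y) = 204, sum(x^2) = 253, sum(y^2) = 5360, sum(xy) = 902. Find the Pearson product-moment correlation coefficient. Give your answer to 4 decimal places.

S_xy = nΣxy − ΣxΣy = 9·902 − 45·204 = 8118 − 9180 = -1062
S_xx = nΣx² − (Σx)² = 9·253 − 45² = 2277 − 2025 = 252
S_yy = nΣy² − (Σy)² = 9·5360 − 204² = 48240 − 41616 = 6624
r = S_xy / √(S_xx·S_yy) = -1062 / √(252·6624) = -1062 / √1669248 = -1062 / 1291.9938 = -0.8220

-0.8220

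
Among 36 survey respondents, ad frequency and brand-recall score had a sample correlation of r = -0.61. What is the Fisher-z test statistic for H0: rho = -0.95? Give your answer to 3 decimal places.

6.450

Fisher z: atanh(-0.61) = -0.708921, atanh(-0.95) = -1.831781
z = (z_r − z_0)·√(n−3) = (-0.708921 − (-1.831781))·√33 = 1.122860 · 5.744563 = 6.450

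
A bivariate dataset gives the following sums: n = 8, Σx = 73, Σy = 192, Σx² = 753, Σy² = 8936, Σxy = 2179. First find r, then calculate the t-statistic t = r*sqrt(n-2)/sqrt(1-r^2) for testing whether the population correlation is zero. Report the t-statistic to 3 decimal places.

S_xy = nΣxy − ΣxΣy = 8·2179 − 73·192 = 17432 − 14016 = 3416
S_xx = nΣx² − (Σx)² = 8·753 − 73² = 6024 − 5329 = 695
S_yy = nΣy² − (Σy)² = 8·8936 − 192² = 71488 − 36864 = 34624
r = S_xy / √(S_xx·S_yy) = 3416 / √(695·34624) = 3416 / √24063680 = 3416 / 4905.4745 = 0.6964
t = r·√(n−2)/√(1−r²) = 0.6964·√6 / √(1−0.484973) = 1.705825 / 0.717654 = 2.377

2.377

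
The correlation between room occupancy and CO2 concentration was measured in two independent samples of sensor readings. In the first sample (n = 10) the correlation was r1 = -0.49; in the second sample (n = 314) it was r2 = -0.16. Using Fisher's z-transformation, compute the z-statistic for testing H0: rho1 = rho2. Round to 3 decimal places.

Fisher z-transforms: z1 = atanh(-0.49) = -0.536060, z2 = atanh(-0.16) = -0.161387; difference d = -0.374673
Var(d) = 1/7 + 1/311 = 0.1428571 + 0.0032154 = 0.1460725
z = d/√Var(d) = -0.374673 / √0.1460725 = -0.374673 / 0.382194 = -0.980

-0.980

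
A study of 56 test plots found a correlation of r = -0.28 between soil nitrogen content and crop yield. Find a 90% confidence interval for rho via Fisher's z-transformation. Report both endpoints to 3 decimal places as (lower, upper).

(-0.473, -0.062)

z_r = atanh(-0.28) = -0.287682;  SE = 1/√(n−3) = 1/√53 = 0.137361
z-limits: -0.287682 ± 1.645·0.137361 = -0.287682 ± 0.225959 = [-0.513641, -0.061723]
ρ-limits: (tanh -0.513641, tanh -0.061723) = (-0.473, -0.062)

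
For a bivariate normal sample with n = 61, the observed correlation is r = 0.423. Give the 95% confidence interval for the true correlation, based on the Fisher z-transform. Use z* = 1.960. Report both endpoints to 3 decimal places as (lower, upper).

Fisher z: z_r = atanh(r) = ½·ln((1+0.423)/(1−0.423)) = 0.451340
SE(z) = 1/√(n−3) = 1/√58 = 0.131306
95% ⇒ z* = 1.960; margin = 1.960·0.131306 = 0.257360
CI on z-scale: (0.193980, 0.708700)
Back-transform: tanh(0.193980) = 0.191583, tanh(0.708700) = 0.609861

(0.192, 0.610)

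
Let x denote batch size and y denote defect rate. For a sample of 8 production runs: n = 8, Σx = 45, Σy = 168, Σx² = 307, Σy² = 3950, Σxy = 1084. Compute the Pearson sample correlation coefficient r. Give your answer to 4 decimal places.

0.9219

Numerator: nΣxy − (Σx)(Σy) = 8·1084 − (45)(168) = 1112
Denominator: √[(nΣx²−(Σx)²)(nΣy²−(Σy)²)]
  nΣx²−(Σx)² = 8·307 − 2025 = 431;  nΣy²−(Σy)² = 8·3950 − 28224 = 3376
  √(431·3376) = √1455056 = 1206.2570
r = 1112 / 1206.2570 = 0.9219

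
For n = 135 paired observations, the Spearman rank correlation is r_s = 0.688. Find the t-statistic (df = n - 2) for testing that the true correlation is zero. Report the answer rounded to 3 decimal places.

1 − r_s² = 1 − 0.473344 = 0.526656;  √(1−r_s²) = 0.725711
√(n−2) = √133 = 11.532563
t = r_s·√(n−2)/√(1−r_s²) = 0.688 · 11.532563 / 0.725711 = 10.933

10.933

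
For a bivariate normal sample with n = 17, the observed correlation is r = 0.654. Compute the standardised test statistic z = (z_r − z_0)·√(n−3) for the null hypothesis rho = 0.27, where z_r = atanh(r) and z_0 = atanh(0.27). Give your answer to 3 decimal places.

1.891

z_r = atanh(0.654) = 0.782257,  z_0 = atanh(0.27) = 0.276864
SE = 1/√(n−3) = 1/√14 = 0.267261
z = (z_r − z_0)/SE = (0.782257 − 0.276864) / 0.267261 = 0.505393 / 0.267261 = 1.891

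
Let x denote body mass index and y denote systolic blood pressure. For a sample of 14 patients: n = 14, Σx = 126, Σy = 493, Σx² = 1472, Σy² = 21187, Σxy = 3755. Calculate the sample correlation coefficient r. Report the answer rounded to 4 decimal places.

-0.5997

Numerator: nΣxy − (Σx)(Σy) = 14·3755 − (126)(493) = -9548
Denominator: √[(nΣx²−(Σx)²)(nΣy²−(Σy)²)]
  nΣx²−(Σx)² = 14·1472 − 15876 = 4732;  nΣy²−(Σy)² = 14·21187 − 243049 = 53569
  √(4732·53569) = √253488508 = 15921.3224
r = -9548 / 15921.3224 = -0.5997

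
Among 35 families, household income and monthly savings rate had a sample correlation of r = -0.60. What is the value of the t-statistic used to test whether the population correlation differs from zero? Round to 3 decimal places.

-4.308

t = r·√(n−2) / √(1−r²) with r = -0.60, n = 35
  = -0.60·√33 / √(1 − 0.3600)
  = -0.60·5.744563 / 0.800000
  = -3.446738 / 0.800000 = -4.308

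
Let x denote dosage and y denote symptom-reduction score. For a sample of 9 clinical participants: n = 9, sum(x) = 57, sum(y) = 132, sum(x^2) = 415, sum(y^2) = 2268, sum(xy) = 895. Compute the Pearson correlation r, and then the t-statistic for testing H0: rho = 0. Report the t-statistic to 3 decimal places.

Numerator: nΣxy − (Σx)(Σy) = 9·895 − (57)(132) = 531
Denominator: √[(nΣx²−(Σx)²)(nΣy²−(Σy)²)]
  nΣx²−(Σx)² = 9·415 − 3249 = 486;  nΣy²−(Σy)² = 9·2268 − 17424 = 2988
  √(486·2988) = √1452168 = 1205.0593
r = 531 / 1205.0593 = 0.4406
t = r·√(n−2)/√(1−r²) = 0.4406·√7 / √(1−0.194128) = 1.165718 / 0.897704 = 1.299

1.299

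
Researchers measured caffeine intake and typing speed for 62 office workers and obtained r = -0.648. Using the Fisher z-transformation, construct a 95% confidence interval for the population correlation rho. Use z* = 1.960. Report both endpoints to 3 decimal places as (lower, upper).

Fisher z: z_r = atanh(r) = ½·ln((1+(-0.648))/(1−(-0.648))) = -0.771843
SE(z) = 1/√(n−3) = 1/√59 = 0.130189
95% ⇒ z* = 1.960; margin = 1.960·0.130189 = 0.255170
CI on z-scale: (-1.027013, -0.516673)
Back-transform: tanh(-1.027013) = -0.772708, tanh(-0.516673) = -0.475128

(-0.773, -0.475)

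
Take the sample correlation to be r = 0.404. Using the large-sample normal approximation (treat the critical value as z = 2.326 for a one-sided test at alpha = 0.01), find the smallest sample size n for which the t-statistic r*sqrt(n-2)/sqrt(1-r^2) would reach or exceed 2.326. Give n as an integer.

30

r√(n−2)/√(1−r²) ≥ 2.326  ⇔  n−2 ≥ (2.326)²·(1−r²)/r²
(1−r²)/r² = (1−0.163216)/0.163216 = 5.1269
n ≥ 2 + 5.410276·5.1269 = 2 + 27.7379 = 29.7379
⌈29.7379⌉ = 30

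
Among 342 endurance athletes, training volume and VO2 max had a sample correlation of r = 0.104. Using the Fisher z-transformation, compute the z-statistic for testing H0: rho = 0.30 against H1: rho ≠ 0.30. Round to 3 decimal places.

-3.777

Fisher z: atanh(0.104) = 0.104377, atanh(0.30) = 0.309520
z = (z_r − z_0)·√(n−3) = (0.104377 − 0.309520)·√339 = -0.205143 · 18.411953 = -3.777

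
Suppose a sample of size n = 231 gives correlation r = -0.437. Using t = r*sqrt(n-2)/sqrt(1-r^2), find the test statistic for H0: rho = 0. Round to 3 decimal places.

1 − r² = 1 − 0.190969 = 0.809031;  √(1−r²) = 0.899462
√(n−2) = √229 = 15.132746
t = r·√(n−2)/√(1−r²) = -0.437 · 15.132746 / 0.899462 = -7.352

-7.352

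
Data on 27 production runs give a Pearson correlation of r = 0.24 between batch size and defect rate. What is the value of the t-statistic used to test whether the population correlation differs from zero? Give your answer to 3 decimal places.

t = r·√(n−2) / √(1−r²) with r = 0.24, n = 27
  = 0.24·√25 / √(1 − 0.0576)
  = 0.24·5.000000 / 0.970773
  = 1.200000 / 0.970773 = 1.236

1.236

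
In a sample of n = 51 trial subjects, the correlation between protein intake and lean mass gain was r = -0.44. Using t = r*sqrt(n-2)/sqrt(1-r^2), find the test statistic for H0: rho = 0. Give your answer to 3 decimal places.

-3.430

t = r·√(n−2) / √(1−r²) with r = -0.44, n = 51
  = -0.44·√49 / √(1 − 0.1936)
  = -0.44·7.000000 / 0.897998
  = -3.080000 / 0.897998 = -3.430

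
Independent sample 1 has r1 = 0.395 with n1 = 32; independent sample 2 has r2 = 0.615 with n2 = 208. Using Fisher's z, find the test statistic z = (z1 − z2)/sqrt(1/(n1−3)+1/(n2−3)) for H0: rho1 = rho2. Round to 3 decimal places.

Fisher z-transforms: z1 = atanh(0.395) = 0.417711, z2 = atanh(0.615) = 0.716923; difference d = -0.299212
Var(d) = 1/29 + 1/205 = 0.0344828 + 0.0048780 = 0.0393608
z = d/√Var(d) = -0.299212 / √0.0393608 = -0.299212 / 0.198396 = -1.508

-1.508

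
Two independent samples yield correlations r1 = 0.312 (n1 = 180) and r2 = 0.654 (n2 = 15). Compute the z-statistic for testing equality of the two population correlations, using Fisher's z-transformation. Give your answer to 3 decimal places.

Fisher z-transforms: z1 = atanh(0.312) = 0.322760, z2 = atanh(0.654) = 0.782257; difference d = -0.459497
Var(d) = 1/177 + 1/12 = 0.0056497 + 0.0833333 = 0.0889830
z = d/√Var(d) = -0.459497 / √0.0889830 = -0.459497 / 0.298300 = -1.540

-1.540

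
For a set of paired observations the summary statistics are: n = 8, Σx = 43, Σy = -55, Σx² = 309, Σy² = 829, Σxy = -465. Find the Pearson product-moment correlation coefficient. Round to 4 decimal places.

Numerator: nΣxy − (Σx)(Σy) = 8·(-465) − (43)(-55) = -1355
Denominator: √[(nΣx²−(Σx)²)(nΣy²−(Σy)²)]
  nΣx²−(Σx)² = 8·309 − 1849 = 623;  nΣy²−(Σy)² = 8·829 − 3025 = 3607
  √(623·3607) = √2247161 = 1499.0534
r = -1355 / 1499.0534 = -0.9039

-0.9039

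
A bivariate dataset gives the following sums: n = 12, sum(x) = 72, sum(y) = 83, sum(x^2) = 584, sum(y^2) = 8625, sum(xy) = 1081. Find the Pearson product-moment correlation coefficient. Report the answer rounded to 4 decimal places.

S_xy = nΣxy − ΣxΣy = 12·1081 − 72·83 = 12972 − 5976 = 6996
S_xx = nΣx² − (Σx)² = 12·584 − 72² = 7008 − 5184 = 1824
S_yy = nΣy² − (Σy)² = 12·8625 − 83² = 103500 − 6889 = 96611
r = S_xy / √(S_xx·S_yy) = 6996 / √(1824·96611) = 6996 / √176218464 = 6996 / 13274.7303 = 0.5270

0.5270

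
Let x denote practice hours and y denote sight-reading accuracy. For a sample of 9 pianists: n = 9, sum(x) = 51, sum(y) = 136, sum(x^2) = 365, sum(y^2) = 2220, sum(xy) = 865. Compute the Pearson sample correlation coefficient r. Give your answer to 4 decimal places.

0.8427

Numerator: nΣxy − (Σx)(Σy) = 9·865 − (51)(136) = 849
Denominator: √[(nΣx²−(Σx)²)(nΣy²−(Σy)²)]
  nΣx²−(Σx)² = 9·365 − 2601 = 684;  nΣy²−(Σy)² = 9·2220 − 18496 = 1484
  √(684·1484) = √1015056 = 1007.4999
r = 849 / 1007.4999 = 0.8427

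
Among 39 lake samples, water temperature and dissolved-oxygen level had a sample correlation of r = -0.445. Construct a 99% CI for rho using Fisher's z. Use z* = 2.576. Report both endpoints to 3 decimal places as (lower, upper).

z_r = atanh(-0.445) = -0.478448;  SE = 1/√(n−3) = 1/√36 = 0.166667
z-limits: -0.478448 ± 2.576·0.166667 = -0.478448 ± 0.429334 = [-0.907782, -0.049114]
ρ-limits: (tanh -0.907782, tanh -0.049114) = (-0.720, -0.049)

(-0.720, -0.049)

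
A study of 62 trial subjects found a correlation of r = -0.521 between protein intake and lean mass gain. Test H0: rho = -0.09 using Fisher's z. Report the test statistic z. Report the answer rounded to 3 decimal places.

z_r = atanh(-0.521) = -0.577711,  z_0 = atanh(-0.09) = -0.090244
SE = 1/√(n−3) = 1/√59 = 0.130189
z = (z_r − z_0)/SE = (-0.577711 − (-0.090244)) / 0.130189 = -0.487467 / 0.130189 = -3.744

-3.744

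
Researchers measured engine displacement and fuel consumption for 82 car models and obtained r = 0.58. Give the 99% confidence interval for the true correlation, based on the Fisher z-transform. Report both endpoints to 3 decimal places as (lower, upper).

(0.356, 0.741)

Fisher z: z_r = atanh(r) = ½·ln((1+0.58)/(1−0.58)) = 0.662463
SE(z) = 1/√(n−3) = 1/√79 = 0.112509
99% ⇒ z* = 2.576; margin = 2.576·0.112509 = 0.289823
CI on z-scale: (0.372640, 0.952286)
Back-transform: tanh(0.372640) = 0.356299, tanh(0.952286) = 0.740816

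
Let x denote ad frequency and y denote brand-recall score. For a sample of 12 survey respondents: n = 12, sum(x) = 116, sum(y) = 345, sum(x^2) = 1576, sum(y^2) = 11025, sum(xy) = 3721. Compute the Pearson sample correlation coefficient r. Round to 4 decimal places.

S_xy = nΣxy − ΣxΣy = 12·3721 − 116·345 = 44652 − 40020 = 4632
S_xx = nΣx² − (Σx)² = 12·1576 − 116² = 18912 − 13456 = 5456
S_yy = nΣy² − (Σy)² = 12·11025 − 345² = 132300 − 119025 = 13275
r = S_xy / √(S_xx·S_yy) = 4632 / √(5456·13275) = 4632 / √72428400 = 4632 / 8510.4876 = 0.5443

0.5443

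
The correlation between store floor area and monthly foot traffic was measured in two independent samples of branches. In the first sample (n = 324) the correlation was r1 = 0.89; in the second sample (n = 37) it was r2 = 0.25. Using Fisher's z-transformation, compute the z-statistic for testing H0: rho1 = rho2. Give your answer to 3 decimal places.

6.468

z1 = atanh(0.89) = 1.421926,  z2 = atanh(0.25) = 0.255413
SE = √(1/(n1−3) + 1/(n2−3)) = √(1/321 + 1/34) = √(0.0031153 + 0.0294118) = √0.0325271 = 0.180353
z = (z1 − z2)/SE = (1.421926 − 0.255413) / 0.180353 = 1.166513 / 0.180353 = 6.468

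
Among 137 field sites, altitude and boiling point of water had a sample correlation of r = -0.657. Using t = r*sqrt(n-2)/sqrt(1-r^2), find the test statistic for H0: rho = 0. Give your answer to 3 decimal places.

-10.126

t = r·√(n−2) / √(1−r²) with r = -0.657, n = 137
  = -0.657·√135 / √(1 − 0.431649)
  = -0.657·11.618950 / 0.753891
  = -7.633650 / 0.753891 = -10.126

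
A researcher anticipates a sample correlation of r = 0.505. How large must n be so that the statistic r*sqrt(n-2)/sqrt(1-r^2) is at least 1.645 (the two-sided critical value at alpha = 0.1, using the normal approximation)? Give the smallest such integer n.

10

Need r·√(n−2)/√(1−r²) ≥ 1.645
√(n−2) ≥ 1.645·√(1−0.255025) / 0.505 = 1.645·0.863119 / 0.505 = 2.8115
n−2 ≥ 7.9045  ⇒  n ≥ 9.9045
Smallest integer n = 10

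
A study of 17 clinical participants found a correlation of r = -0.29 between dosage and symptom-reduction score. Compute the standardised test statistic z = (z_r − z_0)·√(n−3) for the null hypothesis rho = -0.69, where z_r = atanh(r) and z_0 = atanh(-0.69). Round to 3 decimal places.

Fisher z: atanh(-0.29) = -0.298566, atanh(-0.69) = -0.847956
z = (z_r − z_0)·√(n−3) = (-0.298566 − (-0.847956))·√14 = 0.549390 · 3.741657 = 2.056

2.056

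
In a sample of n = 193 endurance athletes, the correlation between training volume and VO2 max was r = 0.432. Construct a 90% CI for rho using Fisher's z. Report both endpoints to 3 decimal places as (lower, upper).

z_r = atanh(0.432) = 0.462353;  SE = 1/√(n−3) = 1/√190 = 0.072548
z-limits: 0.462353 ± 1.645·0.072548 = 0.462353 ± 0.119341 = [0.343012, 0.581694]
ρ-limits: (tanh 0.343012, tanh 0.581694) = (0.330, 0.524)

(0.330, 0.524)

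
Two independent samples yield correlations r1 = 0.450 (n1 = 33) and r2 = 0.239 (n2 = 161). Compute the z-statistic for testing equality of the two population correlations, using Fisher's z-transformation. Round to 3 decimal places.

Fisher z-transforms: z1 = atanh(0.450) = 0.484700, z2 = atanh(0.239) = 0.243713; difference d = 0.240987
Var(d) = 1/30 + 1/158 = 0.0333333 + 0.0063291 = 0.0396624
z = d/√Var(d) = 0.240987 / √0.0396624 = 0.240987 / 0.199154 = 1.210

1.210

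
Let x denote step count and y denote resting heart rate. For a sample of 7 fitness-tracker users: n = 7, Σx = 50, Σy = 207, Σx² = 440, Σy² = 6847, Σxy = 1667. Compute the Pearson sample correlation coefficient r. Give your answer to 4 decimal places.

0.7684

S_xy = nΣxy − ΣxΣy = 7·1667 − 50·207 = 11669 − 10350 = 1319
S_xx = nΣx² − (Σx)² = 7·440 − 50² = 3080 − 2500 = 580
S_yy = nΣy² − (Σy)² = 7·6847 − 207² = 47929 − 42849 = 5080
r = S_xy / √(S_xx·S_yy) = 1319 / √(580·5080) = 1319 / √2946400 = 1319 / 1716.5081 = 0.7684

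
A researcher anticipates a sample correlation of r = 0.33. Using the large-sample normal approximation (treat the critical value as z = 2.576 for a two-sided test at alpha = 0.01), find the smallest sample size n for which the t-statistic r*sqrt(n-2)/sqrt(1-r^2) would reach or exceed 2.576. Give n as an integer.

57

Need r·√(n−2)/√(1−r²) ≥ 2.576
√(n−2) ≥ 2.576·√(1−0.1089) / 0.33 = 2.576·0.943981 / 0.33 = 7.3688
n−2 ≥ 54.2992  ⇒  n ≥ 56.2992
Smallest integer n = 57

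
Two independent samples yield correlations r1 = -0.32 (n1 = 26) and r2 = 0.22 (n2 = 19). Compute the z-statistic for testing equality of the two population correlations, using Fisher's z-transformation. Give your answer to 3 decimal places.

-1.706

Fisher z-transforms: z1 = atanh(-0.32) = -0.331647, z2 = atanh(0.22) = 0.223656; difference d = -0.555303
Var(d) = 1/23 + 1/16 = 0.0434783 + 0.0625000 = 0.1059783
z = d/√Var(d) = -0.555303 / √0.1059783 = -0.555303 / 0.325543 = -1.706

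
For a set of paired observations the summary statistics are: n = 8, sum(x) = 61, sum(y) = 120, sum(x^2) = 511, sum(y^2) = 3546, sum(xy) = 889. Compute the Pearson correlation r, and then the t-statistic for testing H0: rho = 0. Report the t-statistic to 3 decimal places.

S_xy = nΣxy − ΣxΣy = 8·889 − 61·120 = 7112 − 7320 = -208
S_xx = nΣx² − (Σx)² = 8·511 − 61² = 4088 − 3721 = 367
S_yy = nΣy² − (Σy)² = 8·3546 − 120² = 28368 − 14400 = 13968
r = S_xy / √(S_xx·S_yy) = -208 / √(367·13968) = -208 / √5126256 = -208 / 2264.1237 = -0.0919
t = r·√(n−2)/√(1−r²) = -0.0919·√6 / √(1−0.008446) = -0.225108 / 0.995768 = -0.226

-0.226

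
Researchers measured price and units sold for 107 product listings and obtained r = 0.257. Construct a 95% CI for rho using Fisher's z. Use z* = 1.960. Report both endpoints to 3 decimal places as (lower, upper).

(0.071, 0.426)

z_r = atanh(0.257) = 0.262894;  SE = 1/√(n−3) = 1/√104 = 0.098058
z-limits: 0.262894 ± 1.960·0.098058 = 0.262894 ± 0.192194 = [0.070700, 0.455088]
ρ-limits: (tanh 0.070700, tanh 0.455088) = (0.071, 0.426)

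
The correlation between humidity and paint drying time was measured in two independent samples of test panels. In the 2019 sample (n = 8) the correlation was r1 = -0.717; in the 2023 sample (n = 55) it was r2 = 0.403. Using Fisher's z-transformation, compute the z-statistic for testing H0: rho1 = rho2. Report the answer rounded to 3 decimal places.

Fisher z-transforms: z1 = atanh(-0.717) = -0.901443, z2 = atanh(0.403) = 0.427225; difference d = -1.328668
Var(d) = 1/5 + 1/52 = 0.2000000 + 0.0192308 = 0.2192308
z = d/√Var(d) = -1.328668 / √0.2192308 = -1.328668 / 0.468221 = -2.838

-2.838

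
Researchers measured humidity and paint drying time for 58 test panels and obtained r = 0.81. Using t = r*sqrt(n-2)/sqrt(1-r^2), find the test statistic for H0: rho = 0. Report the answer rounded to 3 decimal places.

10.336

t = r·√(n−2) / √(1−r²) with r = 0.81, n = 58
  = 0.81·√56 / √(1 − 0.6561)
  = 0.81·7.483315 / 0.586430
  = 6.061485 / 0.586430 = 10.336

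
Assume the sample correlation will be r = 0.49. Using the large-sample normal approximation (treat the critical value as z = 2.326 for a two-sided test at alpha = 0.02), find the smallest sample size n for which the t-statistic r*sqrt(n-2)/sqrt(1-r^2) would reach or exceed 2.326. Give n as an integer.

r√(n−2)/√(1−r²) ≥ 2.326  ⇔  n−2 ≥ (2.326)²·(1−r²)/r²
(1−r²)/r² = (1−0.2401)/0.2401 = 3.1649
n ≥ 2 + 5.410276·3.1649 = 2 + 17.1230 = 19.1230
⌈19.1230⌉ = 20

20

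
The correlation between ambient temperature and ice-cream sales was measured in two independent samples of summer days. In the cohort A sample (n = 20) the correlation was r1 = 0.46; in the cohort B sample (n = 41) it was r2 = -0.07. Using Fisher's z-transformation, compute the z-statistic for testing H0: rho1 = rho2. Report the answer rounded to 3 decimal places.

1.945

z1 = atanh(0.46) = 0.497311,  z2 = atanh(-0.07) = -0.070115
SE = √(1/(n1−3) + 1/(n2−3)) = √(1/17 + 1/38) = √(0.0588235 + 0.0263158) = √0.0851393 = 0.291786
z = (z1 − z2)/SE = (0.497311 − (-0.070115)) / 0.291786 = 0.567426 / 0.291786 = 1.945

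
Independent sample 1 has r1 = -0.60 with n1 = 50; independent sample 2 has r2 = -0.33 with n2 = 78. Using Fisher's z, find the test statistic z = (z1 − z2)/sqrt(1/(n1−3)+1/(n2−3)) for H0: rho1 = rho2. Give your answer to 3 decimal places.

z1 = atanh(-0.60) = -0.693147,  z2 = atanh(-0.33) = -0.342828
SE = √(1/(n1−3) + 1/(n2−3)) = √(1/47 + 1/75) = √(0.0212766 + 0.0133333) = √0.0346099 = 0.186037
z = (z1 − z2)/SE = (-0.693147 − (-0.342828)) / 0.186037 = -0.350319 / 0.186037 = -1.883

-1.883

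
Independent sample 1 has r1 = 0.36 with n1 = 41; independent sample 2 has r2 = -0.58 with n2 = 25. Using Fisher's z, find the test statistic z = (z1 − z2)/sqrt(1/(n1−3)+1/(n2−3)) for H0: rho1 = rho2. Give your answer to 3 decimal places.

z1 = atanh(0.36) = 0.376886,  z2 = atanh(-0.58) = -0.662463
SE = √(1/(n1−3) + 1/(n2−3)) = √(1/38 + 1/22) = √(0.0263158 + 0.0454545) = √0.0717703 = 0.267900
z = (z1 − z2)/SE = (0.376886 − (-0.662463)) / 0.267900 = 1.039349 / 0.267900 = 3.880

3.880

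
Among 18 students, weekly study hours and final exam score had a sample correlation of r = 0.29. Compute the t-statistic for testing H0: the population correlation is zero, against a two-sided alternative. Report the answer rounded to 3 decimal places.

1.212

t = r·√(n−2) / √(1−r²) with r = 0.29, n = 18
  = 0.29·√16 / √(1 − 0.0841)
  = 0.29·4.000000 / 0.957027
  = 1.160000 / 0.957027 = 1.212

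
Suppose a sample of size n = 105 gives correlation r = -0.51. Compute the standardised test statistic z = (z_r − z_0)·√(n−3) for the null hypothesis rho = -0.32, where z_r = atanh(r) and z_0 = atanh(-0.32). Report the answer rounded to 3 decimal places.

-2.334

z_r = atanh(-0.51) = -0.562730,  z_0 = atanh(-0.32) = -0.331647
SE = 1/√(n−3) = 1/√102 = 0.099015
z = (z_r − z_0)/SE = (-0.562730 − (-0.331647)) / 0.099015 = -0.231083 / 0.099015 = -2.334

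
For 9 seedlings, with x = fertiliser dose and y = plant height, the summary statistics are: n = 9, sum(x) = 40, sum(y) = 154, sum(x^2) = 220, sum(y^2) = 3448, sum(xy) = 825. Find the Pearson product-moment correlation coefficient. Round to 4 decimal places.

0.7587

Numerator: nΣxy − (Σx)(Σy) = 9·825 − (40)(154) = 1265
Denominator: √[(nΣx²−(Σx)²)(nΣy²−(Σy)²)]
  nΣx²−(Σx)² = 9·220 − 1600 = 380;  nΣy²−(Σy)² = 9·3448 − 23716 = 7316
  √(380·7316) = √2780080 = 1667.3572
r = 1265 / 1667.3572 = 0.7587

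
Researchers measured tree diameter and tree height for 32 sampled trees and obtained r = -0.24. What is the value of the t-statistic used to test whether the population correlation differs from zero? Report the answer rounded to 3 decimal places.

-1.354

1 − r² = 1 − 0.0576 = 0.9424;  √(1−r²) = 0.970773
√(n−2) = √30 = 5.477226
t = r·√(n−2)/√(1−r²) = -0.24 · 5.477226 / 0.970773 = -1.354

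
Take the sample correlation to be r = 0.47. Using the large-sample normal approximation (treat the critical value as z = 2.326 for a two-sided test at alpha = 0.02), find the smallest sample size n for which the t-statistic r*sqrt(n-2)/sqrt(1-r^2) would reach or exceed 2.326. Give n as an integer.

r√(n−2)/√(1−r²) ≥ 2.326  ⇔  n−2 ≥ (2.326)²·(1−r²)/r²
(1−r²)/r² = (1−0.2209)/0.2209 = 3.5269
n ≥ 2 + 5.410276·3.5269 = 2 + 19.0815 = 21.0815
⌈21.0815⌉ = 22

22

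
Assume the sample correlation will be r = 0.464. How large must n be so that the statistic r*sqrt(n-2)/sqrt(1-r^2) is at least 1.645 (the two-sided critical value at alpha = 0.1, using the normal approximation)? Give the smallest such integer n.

12

r√(n−2)/√(1−r²) ≥ 1.645  ⇔  n−2 ≥ (1.645)²·(1−r²)/r²
(1−r²)/r² = (1−0.215296)/0.215296 = 3.6448
n ≥ 2 + 2.706025·3.6448 = 2 + 9.8629 = 11.8629
⌈11.8629⌉ = 12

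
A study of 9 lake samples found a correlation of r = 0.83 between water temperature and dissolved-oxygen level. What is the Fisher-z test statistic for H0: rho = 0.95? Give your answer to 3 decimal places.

z_r = atanh(0.83) = 1.188136,  z_0 = atanh(0.95) = 1.831781
SE = 1/√(n−3) = 1/√6 = 0.408248
z = (z_r − z_0)/SE = (1.188136 − 1.831781) / 0.408248 = -0.643645 / 0.408248 = -1.577

-1.577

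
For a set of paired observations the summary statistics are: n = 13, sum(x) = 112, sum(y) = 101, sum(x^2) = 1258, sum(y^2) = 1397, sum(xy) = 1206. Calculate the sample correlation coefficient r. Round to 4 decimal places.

0.7928

Numerator: nΣxy − (Σx)(Σy) = 13·1206 − (112)(101) = 4366
Denominator: √[(nΣx²−(Σx)²)(nΣy²−(Σy)²)]
  nΣx²−(Σx)² = 13·1258 − 12544 = 3810;  nΣy²−(Σy)² = 13·1397 − 10201 = 7960
  √(3810·7960) = √30327600 = 5507.0500
r = 4366 / 5507.0500 = 0.7928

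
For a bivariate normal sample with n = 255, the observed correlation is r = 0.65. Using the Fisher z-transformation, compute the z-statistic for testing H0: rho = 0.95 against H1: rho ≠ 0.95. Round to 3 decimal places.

-16.771

z_r = atanh(0.65) = 0.775299,  z_0 = atanh(0.95) = 1.831781
SE = 1/√(n−3) = 1/√252 = 0.062994
z = (z_r − z_0)/SE = (0.775299 − 1.831781) / 0.062994 = -1.056482 / 0.062994 = -16.771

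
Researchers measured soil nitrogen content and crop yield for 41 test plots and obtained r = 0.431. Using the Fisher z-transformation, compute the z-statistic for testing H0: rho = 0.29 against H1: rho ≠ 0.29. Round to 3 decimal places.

z_r = atanh(0.431) = 0.461124,  z_0 = atanh(0.29) = 0.298566
SE = 1/√(n−3) = 1/√38 = 0.162221
z = (z_r − z_0)/SE = (0.461124 − 0.298566) / 0.162221 = 0.162558 / 0.162221 = 1.002

1.002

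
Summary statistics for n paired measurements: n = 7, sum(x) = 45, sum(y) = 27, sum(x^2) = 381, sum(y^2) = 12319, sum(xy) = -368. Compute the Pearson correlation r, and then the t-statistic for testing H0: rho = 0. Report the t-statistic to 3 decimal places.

-1.332

S_xy = nΣxy − ΣxΣy = 7·(-368) − 45·27 = -2576 − 1215 = -3791
S_xx = nΣx² − (Σx)² = 7·381 − 45² = 2667 − 2025 = 642
S_yy = nΣy² − (Σy)² = 7·12319 − 27² = 86233 − 729 = 85504
r = S_xy / √(S_xx·S_yy) = -3791 / √(642·85504) = -3791 / √54893568 = -3791 / 7409.0194 = -0.5117
t = r·√(n−2)/√(1−r²) = -0.5117·√5 / √(1−0.261837) = -1.144196 / 0.859164 = -1.332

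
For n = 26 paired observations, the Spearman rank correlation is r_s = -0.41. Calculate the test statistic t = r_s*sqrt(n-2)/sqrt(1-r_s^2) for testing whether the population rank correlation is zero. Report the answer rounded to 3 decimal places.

1 − r_s² = 1 − 0.1681 = 0.8319;  √(1−r_s²) = 0.912086
√(n−2) = √24 = 4.898979
t = r_s·√(n−2)/√(1−r_s²) = -0.41 · 4.898979 / 0.912086 = -2.202

-2.202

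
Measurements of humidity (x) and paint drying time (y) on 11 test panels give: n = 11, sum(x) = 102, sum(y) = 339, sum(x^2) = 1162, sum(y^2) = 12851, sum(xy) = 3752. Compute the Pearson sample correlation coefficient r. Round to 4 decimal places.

0.8442

Numerator: nΣxy − (Σx)(Σy) = 11·3752 − (102)(339) = 6694
Denominator: √[(nΣx²−(Σx)²)(nΣy²−(Σy)²)]
  nΣx²−(Σx)² = 11·1162 − 10404 = 2378;  nΣy²−(Σy)² = 11·12851 − 114921 = 26440
  √(2378·26440) = √62874320 = 7929.3329
r = 6694 / 7929.3329 = 0.8442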